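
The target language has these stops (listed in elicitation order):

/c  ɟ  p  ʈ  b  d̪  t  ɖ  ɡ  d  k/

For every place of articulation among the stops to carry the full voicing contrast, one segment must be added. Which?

place of articulation  voiceless  voiced  
bilabial          p         b       
dental            —         d̪      
alveolar          t         d       
retroflex         ʈ         ɖ       
palatal           c         ɟ       
velar             k         ɡ       
The dental row has no voiceless member, so the gap is the voiceless dental stop /t̪/.

/t̪/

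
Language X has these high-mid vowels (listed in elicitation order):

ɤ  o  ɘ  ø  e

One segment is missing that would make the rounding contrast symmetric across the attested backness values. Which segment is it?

front: unrounded /e/, rounded /ø/.
central: unrounded /ɘ/, rounded —.
back: unrounded /ɤ/, rounded /o/.
The central row has no rounded member, so the gap is the central rounded vowel /ɵ/.

/ɵ/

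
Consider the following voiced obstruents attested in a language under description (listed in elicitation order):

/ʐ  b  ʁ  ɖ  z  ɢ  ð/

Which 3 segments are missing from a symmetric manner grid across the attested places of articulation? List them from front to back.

bilabial: stop /b/, fricative —.
dental: stop —, fricative /ð/.
alveolar: stop —, fricative /z/.
retroflex: stop /ɖ/, fricative /ʐ/.
uvular: stop /ɢ/, fricative /ʁ/.
Gaps, from front to back: bilabial lacks fricative (/β/); dental lacks stop (/d̪/); alveolar lacks stop (/d/).

/β/, /d̪/, /d/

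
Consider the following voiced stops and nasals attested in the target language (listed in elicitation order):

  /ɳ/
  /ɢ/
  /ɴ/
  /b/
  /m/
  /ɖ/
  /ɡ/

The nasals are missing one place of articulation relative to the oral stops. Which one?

place of articulation  oral stop  nasal   
bilabial          b         m       
retroflex         ɖ         ɳ       
velar             ɡ         —       
uvular            ɢ         ɴ       
Every place of articulation has a nasal member except velar, where /ŋ/ would be expected.

velar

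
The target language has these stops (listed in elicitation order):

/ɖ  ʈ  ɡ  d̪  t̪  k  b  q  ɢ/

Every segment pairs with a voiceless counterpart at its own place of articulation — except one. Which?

/b/

Dental: /t̪/ ~ /d̪/
Retroflex: /ʈ/ ~ /ɖ/
Velar: /k/ ~ /ɡ/
Uvular: /q/ ~ /ɢ/
Bilabial: only /b/ (voiced); no voiceless partner.
So /b/ is the unpaired segment.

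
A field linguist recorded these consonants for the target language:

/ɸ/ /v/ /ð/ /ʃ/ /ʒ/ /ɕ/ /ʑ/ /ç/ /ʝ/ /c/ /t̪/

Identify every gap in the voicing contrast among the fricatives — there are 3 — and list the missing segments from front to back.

/β/, /f/, /θ/

bilabial: voiceless /ɸ/, voiced —.
labiodental: voiceless —, voiced /v/.
dental: voiceless —, voiced /ð/.
postalveolar: voiceless /ʃ/, voiced /ʒ/.
alveolo-palatal: voiceless /ɕ/, voiced /ʑ/.
palatal: voiceless /ç/, voiced /ʝ/.
Gaps, from front to back: bilabial lacks voiced (/β/); labiodental lacks voiceless (/f/); dental lacks voiceless (/θ/).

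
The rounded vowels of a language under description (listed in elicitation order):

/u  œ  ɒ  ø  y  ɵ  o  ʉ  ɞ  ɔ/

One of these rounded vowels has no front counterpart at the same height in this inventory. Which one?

/ɒ/

High: /y/ ~ /ʉ/ ~ /u/
High-mid: /ø/ ~ /ɵ/ ~ /o/
Low-mid: /œ/ ~ /ɞ/ ~ /ɔ/
Low: only /ɒ/ (back); no front partner.
So /ɒ/ is the unpaired segment.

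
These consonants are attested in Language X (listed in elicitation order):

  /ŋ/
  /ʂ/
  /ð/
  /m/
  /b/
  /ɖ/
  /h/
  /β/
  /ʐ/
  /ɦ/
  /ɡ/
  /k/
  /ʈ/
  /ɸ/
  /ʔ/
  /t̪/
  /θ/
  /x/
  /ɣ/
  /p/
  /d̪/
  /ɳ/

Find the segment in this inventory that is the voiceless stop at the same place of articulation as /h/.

/ʔ/

/h/ is a voiceless glottal fricative.
The voiceless stop at the same place is a voiceless glottal stop — in this inventory, /ʔ/.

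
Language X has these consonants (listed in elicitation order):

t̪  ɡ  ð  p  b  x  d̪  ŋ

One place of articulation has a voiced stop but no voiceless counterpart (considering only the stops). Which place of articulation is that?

Voiceless: /p/ (bilabial), /t̪/ (dental).
Voiced: /b/ (bilabial), /d̪/ (dental), /ɡ/ (velar).
Every place of articulation has a voiceless member except velar, where /k/ would be expected.

velar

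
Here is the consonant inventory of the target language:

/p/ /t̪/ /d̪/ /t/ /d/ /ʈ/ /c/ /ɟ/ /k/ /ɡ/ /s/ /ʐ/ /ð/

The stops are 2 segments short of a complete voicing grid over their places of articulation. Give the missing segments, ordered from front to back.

Voiceless: /p/ (bilabial), /t̪/ (dental), /t/ (alveolar), /ʈ/ (retroflex), /c/ (palatal), /k/ (velar).
Voiced: /d̪/ (dental), /d/ (alveolar), /ɟ/ (palatal), /ɡ/ (velar).
Gaps, from front to back: bilabial lacks voiced (/b/); retroflex lacks voiced (/ɖ/).

/b/, /ɖ/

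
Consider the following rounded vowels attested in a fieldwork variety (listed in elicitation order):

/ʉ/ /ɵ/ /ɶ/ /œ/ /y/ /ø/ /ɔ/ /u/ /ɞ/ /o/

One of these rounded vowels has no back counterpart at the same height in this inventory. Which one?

High: /y/ ~ /ʉ/ ~ /u/
High-mid: /ø/ ~ /ɵ/ ~ /o/
Low-mid: /œ/ ~ /ɞ/ ~ /ɔ/
Low: only /ɶ/ (front); no back partner.
So /ɶ/ is the unpaired segment.

/ɶ/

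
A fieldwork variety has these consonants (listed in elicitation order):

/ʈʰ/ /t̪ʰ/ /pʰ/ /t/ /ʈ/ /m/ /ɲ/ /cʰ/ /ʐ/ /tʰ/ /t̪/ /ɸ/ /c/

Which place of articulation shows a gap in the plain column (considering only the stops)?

bilabial

Plain: /t̪/ (dental), /t/ (alveolar), /ʈ/ (retroflex), /c/ (palatal).
Aspirated: /pʰ/ (bilabial), /t̪ʰ/ (dental), /tʰ/ (alveolar), /ʈʰ/ (retroflex), /cʰ/ (palatal).
Every place of articulation has a plain member except bilabial, where /p/ would be expected.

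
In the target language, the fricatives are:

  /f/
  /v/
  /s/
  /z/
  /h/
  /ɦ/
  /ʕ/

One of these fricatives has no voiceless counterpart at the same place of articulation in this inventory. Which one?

Labiodental: /f/ ~ /v/
Alveolar: /s/ ~ /z/
Glottal: /h/ ~ /ɦ/
Pharyngeal: only /ʕ/ (voiced); no voiceless partner.
So /ʕ/ is the unpaired segment.

/ʕ/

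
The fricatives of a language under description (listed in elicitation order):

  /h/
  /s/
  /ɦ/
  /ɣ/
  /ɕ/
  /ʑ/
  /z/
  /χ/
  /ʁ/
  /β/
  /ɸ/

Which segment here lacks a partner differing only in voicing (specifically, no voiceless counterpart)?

Bilabial: /ɸ/ ~ /β/
Alveolar: /s/ ~ /z/
Alveolo-palatal: /ɕ/ ~ /ʑ/
Uvular: /χ/ ~ /ʁ/
Glottal: /h/ ~ /ɦ/
Velar: only /ɣ/ (voiced); no voiceless partner.
So /ɣ/ is the unpaired segment.

/ɣ/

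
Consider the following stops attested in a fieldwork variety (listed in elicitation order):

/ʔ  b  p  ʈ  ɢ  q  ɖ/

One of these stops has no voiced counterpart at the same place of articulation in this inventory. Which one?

Bilabial: /p/ ~ /b/
Retroflex: /ʈ/ ~ /ɖ/
Uvular: /q/ ~ /ɢ/
Glottal: only /ʔ/ (voiceless); no voiced partner.
So /ʔ/ is the unpaired segment.

/ʔ/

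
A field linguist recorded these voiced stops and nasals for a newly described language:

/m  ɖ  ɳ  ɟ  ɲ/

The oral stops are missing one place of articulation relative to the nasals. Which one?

bilabial

Oral stop: /ɖ/ (retroflex), /ɟ/ (palatal).
Nasal: /m/ (bilabial), /ɳ/ (retroflex), /ɲ/ (palatal).
Every place of articulation has an oral stop member except bilabial, where /b/ would be expected.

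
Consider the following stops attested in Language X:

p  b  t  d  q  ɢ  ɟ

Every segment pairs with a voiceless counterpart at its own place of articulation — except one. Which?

/ɟ/

Bilabial: /p/ ~ /b/
Alveolar: /t/ ~ /d/
Uvular: /q/ ~ /ɢ/
Palatal: only /ɟ/ (voiced); no voiceless partner.
So /ɟ/ is the unpaired segment.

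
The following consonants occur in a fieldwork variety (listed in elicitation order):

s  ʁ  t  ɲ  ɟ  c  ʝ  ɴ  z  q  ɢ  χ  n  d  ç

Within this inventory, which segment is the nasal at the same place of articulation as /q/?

/ɴ/

/q/ is a voiceless uvular stop.
The nasal at the same place is an uvular nasal — in this inventory, /ɴ/.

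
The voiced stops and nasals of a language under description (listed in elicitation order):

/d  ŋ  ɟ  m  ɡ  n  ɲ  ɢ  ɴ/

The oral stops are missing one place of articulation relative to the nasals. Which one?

bilabial: oral stop —, nasal /m/.
alveolar: oral stop /d/, nasal /n/.
palatal: oral stop /ɟ/, nasal /ɲ/.
velar: oral stop /ɡ/, nasal /ŋ/.
uvular: oral stop /ɢ/, nasal /ɴ/.
Every place of articulation has an oral stop member except bilabial, where /b/ would be expected.

bilabial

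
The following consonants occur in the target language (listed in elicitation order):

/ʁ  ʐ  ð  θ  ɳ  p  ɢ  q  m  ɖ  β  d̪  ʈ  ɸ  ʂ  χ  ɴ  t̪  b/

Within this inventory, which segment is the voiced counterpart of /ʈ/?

/ɖ/

/ʈ/ is a voiceless retroflex stop.
The voiced counterpart is a voiced retroflex stop — in this inventory, /ɖ/.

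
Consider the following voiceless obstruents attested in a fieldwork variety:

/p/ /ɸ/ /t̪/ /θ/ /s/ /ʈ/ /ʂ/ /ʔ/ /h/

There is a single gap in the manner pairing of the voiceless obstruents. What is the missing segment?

place of articulation  stop      fricative
bilabial          p         ɸ       
dental            t̪        θ       
alveolar          —         s       
retroflex         ʈ         ʂ       
glottal           ʔ         h       
The alveolar row has no stop member, so the gap is the alveolar stop /t/.

/t/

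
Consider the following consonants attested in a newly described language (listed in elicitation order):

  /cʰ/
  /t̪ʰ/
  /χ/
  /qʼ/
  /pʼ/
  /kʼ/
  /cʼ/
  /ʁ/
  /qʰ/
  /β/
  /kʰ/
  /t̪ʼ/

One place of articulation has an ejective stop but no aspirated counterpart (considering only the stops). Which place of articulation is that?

place of articulation  aspirated  ejective
bilabial          —         pʼ      
dental            t̪ʰ       t̪ʼ     
palatal           cʰ        cʼ      
velar             kʰ        kʼ      
uvular            qʰ        qʼ      
Every place of articulation has an aspirated member except bilabial, where /pʰ/ would be expected.

bilabial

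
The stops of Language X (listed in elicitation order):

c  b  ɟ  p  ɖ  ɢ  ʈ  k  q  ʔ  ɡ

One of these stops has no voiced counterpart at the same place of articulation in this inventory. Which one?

/ʔ/

Bilabial: /p/ ~ /b/
Retroflex: /ʈ/ ~ /ɖ/
Palatal: /c/ ~ /ɟ/
Velar: /k/ ~ /ɡ/
Uvular: /q/ ~ /ɢ/
Glottal: only /ʔ/ (voiceless); no voiced partner.
So /ʔ/ is the unpaired segment.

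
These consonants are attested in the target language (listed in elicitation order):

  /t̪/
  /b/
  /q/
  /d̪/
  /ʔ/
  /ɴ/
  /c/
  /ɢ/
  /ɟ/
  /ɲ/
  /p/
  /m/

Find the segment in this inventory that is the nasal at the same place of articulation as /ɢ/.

/ɴ/

/ɢ/ is a voiced uvular stop.
The nasal at the same place is an uvular nasal — in this inventory, /ɴ/.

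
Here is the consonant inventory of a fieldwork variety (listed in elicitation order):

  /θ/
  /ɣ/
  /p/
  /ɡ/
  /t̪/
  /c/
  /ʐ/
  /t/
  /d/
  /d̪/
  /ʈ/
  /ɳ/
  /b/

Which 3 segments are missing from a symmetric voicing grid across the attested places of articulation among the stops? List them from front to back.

place of articulation  voiceless  voiced  
bilabial          p         b       
dental            t̪        d̪      
alveolar          t         d       
retroflex         ʈ         —       
palatal           c         —       
velar             —         ɡ       
Gaps, from front to back: retroflex lacks voiced (/ɖ/); palatal lacks voiced (/ɟ/); velar lacks voiceless (/k/).

/ɖ/, /ɟ/, /k/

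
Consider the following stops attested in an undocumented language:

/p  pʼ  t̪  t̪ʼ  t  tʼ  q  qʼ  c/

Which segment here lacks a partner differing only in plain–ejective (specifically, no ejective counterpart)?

Bilabial: /p/ ~ /pʼ/
Dental: /t̪/ ~ /t̪ʼ/
Alveolar: /t/ ~ /tʼ/
Uvular: /q/ ~ /qʼ/
Palatal: only /c/ (plain); no ejective partner.
So /c/ is the unpaired segment.

/c/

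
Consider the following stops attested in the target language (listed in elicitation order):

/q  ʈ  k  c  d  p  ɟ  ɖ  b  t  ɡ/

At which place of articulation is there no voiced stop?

Voiceless: /p/ (bilabial), /t/ (alveolar), /ʈ/ (retroflex), /c/ (palatal), /k/ (velar), /q/ (uvular).
Voiced: /b/ (bilabial), /d/ (alveolar), /ɖ/ (retroflex), /ɟ/ (palatal), /ɡ/ (velar).
Every place of articulation has a voiced member except uvular, where /ɢ/ would be expected.

uvular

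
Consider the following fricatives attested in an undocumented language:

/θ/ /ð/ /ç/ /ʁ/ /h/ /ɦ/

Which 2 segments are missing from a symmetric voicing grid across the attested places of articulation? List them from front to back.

/ʝ/, /χ/

Voiceless: /θ/ (dental), /ç/ (palatal), /h/ (glottal).
Voiced: /ð/ (dental), /ʁ/ (uvular), /ɦ/ (glottal).
Gaps, from front to back: palatal lacks voiced (/ʝ/); uvular lacks voiceless (/χ/).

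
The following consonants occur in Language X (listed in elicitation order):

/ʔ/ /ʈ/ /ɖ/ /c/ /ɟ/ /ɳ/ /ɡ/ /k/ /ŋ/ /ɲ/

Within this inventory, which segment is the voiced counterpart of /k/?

/k/ is a voiceless velar stop.
The voiced counterpart is a voiced velar stop — in this inventory, /ɡ/.

/ɡ/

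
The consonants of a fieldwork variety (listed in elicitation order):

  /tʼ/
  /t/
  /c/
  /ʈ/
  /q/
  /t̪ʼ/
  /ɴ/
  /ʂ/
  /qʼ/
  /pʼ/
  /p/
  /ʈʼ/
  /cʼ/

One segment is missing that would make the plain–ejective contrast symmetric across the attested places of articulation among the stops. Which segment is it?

bilabial: plain /p/, ejective /pʼ/.
dental: plain —, ejective /t̪ʼ/.
alveolar: plain /t/, ejective /tʼ/.
retroflex: plain /ʈ/, ejective /ʈʼ/.
palatal: plain /c/, ejective /cʼ/.
uvular: plain /q/, ejective /qʼ/.
The dental row has no plain member, so the gap is the plain dental stop /t̪/.

/t̪/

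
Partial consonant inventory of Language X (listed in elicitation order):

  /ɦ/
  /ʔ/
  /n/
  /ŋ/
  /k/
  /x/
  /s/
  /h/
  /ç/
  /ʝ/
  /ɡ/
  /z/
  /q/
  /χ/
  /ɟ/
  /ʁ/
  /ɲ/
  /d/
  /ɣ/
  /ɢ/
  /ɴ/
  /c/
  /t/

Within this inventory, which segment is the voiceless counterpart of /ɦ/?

/h/

/ɦ/ is a voiced glottal fricative.
The voiceless counterpart is a voiceless glottal fricative — in this inventory, /h/.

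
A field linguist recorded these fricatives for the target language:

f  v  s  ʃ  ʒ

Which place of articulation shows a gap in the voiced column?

Voiceless: /f/ (labiodental), /s/ (alveolar), /ʃ/ (postalveolar).
Voiced: /v/ (labiodental), /ʒ/ (postalveolar).
Every place of articulation has a voiced member except alveolar, where /z/ would be expected.

alveolar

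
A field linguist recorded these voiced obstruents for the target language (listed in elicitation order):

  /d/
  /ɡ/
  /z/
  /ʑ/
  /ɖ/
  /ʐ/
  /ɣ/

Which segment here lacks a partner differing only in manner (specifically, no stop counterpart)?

/ʑ/

Alveolar: /d/ ~ /z/
Retroflex: /ɖ/ ~ /ʐ/
Velar: /ɡ/ ~ /ɣ/
Alveolo-palatal: only /ʑ/ (fricative); no stop partner.
So /ʑ/ is the unpaired segment.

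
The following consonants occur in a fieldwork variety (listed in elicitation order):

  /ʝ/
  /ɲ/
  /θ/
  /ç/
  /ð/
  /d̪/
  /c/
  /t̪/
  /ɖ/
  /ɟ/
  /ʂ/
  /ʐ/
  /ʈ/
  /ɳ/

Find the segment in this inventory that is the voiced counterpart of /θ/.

/ð/

/θ/ is a voiceless dental fricative.
The voiced counterpart is a voiced dental fricative — in this inventory, /ð/.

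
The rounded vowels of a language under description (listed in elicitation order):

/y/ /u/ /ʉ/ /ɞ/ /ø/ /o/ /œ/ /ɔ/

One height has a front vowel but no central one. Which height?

high: front /y/, central /ʉ/, back /u/.
high-mid: front /ø/, central —, back /o/.
low-mid: front /œ/, central /ɞ/, back /ɔ/.
Every height has a central member except high-mid, where /ɵ/ would be expected.

high-mid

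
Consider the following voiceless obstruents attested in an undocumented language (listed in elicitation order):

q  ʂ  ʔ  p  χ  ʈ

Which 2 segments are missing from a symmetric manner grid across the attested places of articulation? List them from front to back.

/ɸ/, /h/

bilabial: stop /p/, fricative —.
retroflex: stop /ʈ/, fricative /ʂ/.
uvular: stop /q/, fricative /χ/.
glottal: stop /ʔ/, fricative —.
Gaps, from front to back: bilabial lacks fricative (/ɸ/); glottal lacks fricative (/h/).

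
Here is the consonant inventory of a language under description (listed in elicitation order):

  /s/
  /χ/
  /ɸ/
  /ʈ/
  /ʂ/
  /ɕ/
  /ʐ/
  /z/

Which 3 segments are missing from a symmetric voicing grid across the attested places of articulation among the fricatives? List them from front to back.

/β/, /ʑ/, /ʁ/

bilabial: voiceless /ɸ/, voiced —.
alveolar: voiceless /s/, voiced /z/.
retroflex: voiceless /ʂ/, voiced /ʐ/.
alveolo-palatal: voiceless /ɕ/, voiced —.
uvular: voiceless /χ/, voiced —.
Gaps, from front to back: bilabial lacks voiced (/β/); alveolo-palatal lacks voiced (/ʑ/); uvular lacks voiced (/ʁ/).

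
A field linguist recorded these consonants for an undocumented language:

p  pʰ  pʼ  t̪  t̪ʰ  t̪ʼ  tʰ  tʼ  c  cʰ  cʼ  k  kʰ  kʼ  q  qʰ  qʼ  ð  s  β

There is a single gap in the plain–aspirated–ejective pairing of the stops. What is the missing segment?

place of articulation  plain     aspirated  ejective
bilabial          p         pʰ        pʼ      
dental            t̪        t̪ʰ       t̪ʼ     
alveolar          —         tʰ        tʼ      
palatal           c         cʰ        cʼ      
velar             k         kʰ        kʼ      
uvular            q         qʰ        qʼ      
The alveolar row has no plain member, so the gap is the plain alveolar stop /t/.

/t/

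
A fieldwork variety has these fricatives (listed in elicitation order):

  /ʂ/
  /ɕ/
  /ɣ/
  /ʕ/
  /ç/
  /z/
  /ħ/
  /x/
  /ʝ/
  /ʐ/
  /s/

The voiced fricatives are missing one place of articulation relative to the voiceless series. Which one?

alveolo-palatal

Voiceless: /s/ (alveolar), /ʂ/ (retroflex), /ɕ/ (alveolo-palatal), /ç/ (palatal), /x/ (velar), /ħ/ (pharyngeal).
Voiced: /z/ (alveolar), /ʐ/ (retroflex), /ʝ/ (palatal), /ɣ/ (velar), /ʕ/ (pharyngeal).
Every place of articulation has a voiced member except alveolo-palatal, where /ʑ/ would be expected.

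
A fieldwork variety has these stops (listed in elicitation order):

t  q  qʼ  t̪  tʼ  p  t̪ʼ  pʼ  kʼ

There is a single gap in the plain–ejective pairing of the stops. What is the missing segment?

Plain: /p/ (bilabial), /t̪/ (dental), /t/ (alveolar), /q/ (uvular).
Ejective: /pʼ/ (bilabial), /t̪ʼ/ (dental), /tʼ/ (alveolar), /kʼ/ (velar), /qʼ/ (uvular).
The velar row has no plain member, so the gap is the plain velar stop /k/.

/k/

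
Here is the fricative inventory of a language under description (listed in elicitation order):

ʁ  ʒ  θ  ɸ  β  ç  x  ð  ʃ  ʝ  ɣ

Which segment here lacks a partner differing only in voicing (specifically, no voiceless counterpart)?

/ʁ/

Bilabial: /ɸ/ ~ /β/
Dental: /θ/ ~ /ð/
Postalveolar: /ʃ/ ~ /ʒ/
Palatal: /ç/ ~ /ʝ/
Velar: /x/ ~ /ɣ/
Uvular: only /ʁ/ (voiced); no voiceless partner.
So /ʁ/ is the unpaired segment.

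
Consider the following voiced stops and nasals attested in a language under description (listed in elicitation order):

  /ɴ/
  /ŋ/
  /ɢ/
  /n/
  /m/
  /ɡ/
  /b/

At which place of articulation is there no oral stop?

alveolar

bilabial: oral stop /b/, nasal /m/.
alveolar: oral stop —, nasal /n/.
velar: oral stop /ɡ/, nasal /ŋ/.
uvular: oral stop /ɢ/, nasal /ɴ/.
Every place of articulation has an oral stop member except alveolar, where /d/ would be expected.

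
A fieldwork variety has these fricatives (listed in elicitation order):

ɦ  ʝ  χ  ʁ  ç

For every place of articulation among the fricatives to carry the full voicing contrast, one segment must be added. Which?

/h/

Voiceless: /ç/ (palatal), /χ/ (uvular).
Voiced: /ʝ/ (palatal), /ʁ/ (uvular), /ɦ/ (glottal).
The glottal row has no voiceless member, so the gap is the voiceless glottal fricative /h/.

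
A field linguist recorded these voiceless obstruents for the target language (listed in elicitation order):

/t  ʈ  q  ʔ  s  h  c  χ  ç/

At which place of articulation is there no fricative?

Stop: /t/ (alveolar), /ʈ/ (retroflex), /c/ (palatal), /q/ (uvular), /ʔ/ (glottal).
Fricative: /s/ (alveolar), /ç/ (palatal), /χ/ (uvular), /h/ (glottal).
Every place of articulation has a fricative member except retroflex, where /ʂ/ would be expected.

retroflex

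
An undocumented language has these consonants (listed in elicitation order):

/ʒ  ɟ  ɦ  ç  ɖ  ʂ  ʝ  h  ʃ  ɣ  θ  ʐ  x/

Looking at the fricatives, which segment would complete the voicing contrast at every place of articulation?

Voiceless: /θ/ (dental), /ʃ/ (postalveolar), /ʂ/ (retroflex), /ç/ (palatal), /x/ (velar), /h/ (glottal).
Voiced: /ʒ/ (postalveolar), /ʐ/ (retroflex), /ʝ/ (palatal), /ɣ/ (velar), /ɦ/ (glottal).
The dental row has no voiced member, so the gap is the voiced dental fricative /ð/.

/ð/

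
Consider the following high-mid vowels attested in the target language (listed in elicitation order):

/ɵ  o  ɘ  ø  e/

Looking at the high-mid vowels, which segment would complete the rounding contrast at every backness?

front: unrounded /e/, rounded /ø/.
central: unrounded /ɘ/, rounded /ɵ/.
back: unrounded —, rounded /o/.
The back row has no unrounded member, so the gap is the back unrounded vowel /ɤ/.

/ɤ/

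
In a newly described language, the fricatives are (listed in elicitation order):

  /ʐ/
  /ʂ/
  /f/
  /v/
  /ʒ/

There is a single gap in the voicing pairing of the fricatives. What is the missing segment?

/ʃ/

labiodental: voiceless /f/, voiced /v/.
postalveolar: voiceless —, voiced /ʒ/.
retroflex: voiceless /ʂ/, voiced /ʐ/.
The postalveolar row has no voiceless member, so the gap is the voiceless postalveolar fricative /ʃ/.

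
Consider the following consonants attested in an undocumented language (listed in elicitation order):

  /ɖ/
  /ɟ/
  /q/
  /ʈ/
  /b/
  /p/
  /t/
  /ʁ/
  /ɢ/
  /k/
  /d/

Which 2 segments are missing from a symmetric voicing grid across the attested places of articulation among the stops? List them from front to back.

place of articulation  voiceless  voiced  
bilabial          p         b       
alveolar          t         d       
retroflex         ʈ         ɖ       
palatal           —         ɟ       
velar             k         —       
uvular            q         ɢ       
Gaps, from front to back: palatal lacks voiceless (/c/); velar lacks voiced (/ɡ/).

/c/, /ɡ/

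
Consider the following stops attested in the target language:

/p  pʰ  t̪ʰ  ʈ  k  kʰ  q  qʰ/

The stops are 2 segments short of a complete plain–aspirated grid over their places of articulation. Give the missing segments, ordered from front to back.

bilabial: plain /p/, aspirated /pʰ/.
dental: plain —, aspirated /t̪ʰ/.
retroflex: plain /ʈ/, aspirated —.
velar: plain /k/, aspirated /kʰ/.
uvular: plain /q/, aspirated /qʰ/.
Gaps, from front to back: dental lacks plain (/t̪/); retroflex lacks aspirated (/ʈʰ/).

/t̪/, /ʈʰ/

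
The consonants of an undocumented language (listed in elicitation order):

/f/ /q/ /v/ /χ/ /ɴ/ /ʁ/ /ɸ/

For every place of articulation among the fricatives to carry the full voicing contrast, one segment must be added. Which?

place of articulation  voiceless  voiced  
bilabial          ɸ         —       
labiodental       f         v       
uvular            χ         ʁ       
The bilabial row has no voiced member, so the gap is the voiced bilabial fricative /β/.

/β/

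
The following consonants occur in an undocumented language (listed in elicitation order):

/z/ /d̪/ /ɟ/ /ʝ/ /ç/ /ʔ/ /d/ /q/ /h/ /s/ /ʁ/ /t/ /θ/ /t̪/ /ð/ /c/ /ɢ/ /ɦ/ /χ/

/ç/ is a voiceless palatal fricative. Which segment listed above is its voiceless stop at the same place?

The voiceless stop at the same place is a voiceless palatal stop — in this inventory, /c/.

/c/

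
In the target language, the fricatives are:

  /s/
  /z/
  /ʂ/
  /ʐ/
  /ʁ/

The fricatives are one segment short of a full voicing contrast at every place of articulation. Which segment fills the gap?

place of articulation  voiceless  voiced  
alveolar          s         z       
retroflex         ʂ         ʐ       
uvular            —         ʁ       
The uvular row has no voiceless member, so the gap is the voiceless uvular fricative /χ/.

/χ/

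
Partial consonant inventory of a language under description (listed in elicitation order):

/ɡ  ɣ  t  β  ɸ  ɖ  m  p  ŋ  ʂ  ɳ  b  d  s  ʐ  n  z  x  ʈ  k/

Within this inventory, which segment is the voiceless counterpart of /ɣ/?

/x/

/ɣ/ is a voiced velar fricative.
The voiceless counterpart is a voiceless velar fricative — in this inventory, /x/.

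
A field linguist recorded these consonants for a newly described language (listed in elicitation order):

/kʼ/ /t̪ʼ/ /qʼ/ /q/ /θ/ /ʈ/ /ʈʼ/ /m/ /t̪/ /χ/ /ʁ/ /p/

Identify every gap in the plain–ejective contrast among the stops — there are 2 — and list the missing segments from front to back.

Plain: /p/ (bilabial), /t̪/ (dental), /ʈ/ (retroflex), /q/ (uvular).
Ejective: /t̪ʼ/ (dental), /ʈʼ/ (retroflex), /kʼ/ (velar), /qʼ/ (uvular).
Gaps, from front to back: bilabial lacks ejective (/pʼ/); velar lacks plain (/k/).

/pʼ/, /k/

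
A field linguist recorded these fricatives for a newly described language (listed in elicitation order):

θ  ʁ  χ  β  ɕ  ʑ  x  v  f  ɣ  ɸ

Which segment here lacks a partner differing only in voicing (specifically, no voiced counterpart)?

Bilabial: /ɸ/ ~ /β/
Labiodental: /f/ ~ /v/
Alveolo-palatal: /ɕ/ ~ /ʑ/
Velar: /x/ ~ /ɣ/
Uvular: /χ/ ~ /ʁ/
Dental: only /θ/ (voiceless); no voiced partner.
So /θ/ is the unpaired segment.

/θ/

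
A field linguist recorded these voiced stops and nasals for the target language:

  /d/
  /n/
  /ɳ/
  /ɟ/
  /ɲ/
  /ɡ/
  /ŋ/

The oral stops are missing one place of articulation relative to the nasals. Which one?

Oral stop: /d/ (alveolar), /ɟ/ (palatal), /ɡ/ (velar).
Nasal: /n/ (alveolar), /ɳ/ (retroflex), /ɲ/ (palatal), /ŋ/ (velar).
Every place of articulation has an oral stop member except retroflex, where /ɖ/ would be expected.

retroflex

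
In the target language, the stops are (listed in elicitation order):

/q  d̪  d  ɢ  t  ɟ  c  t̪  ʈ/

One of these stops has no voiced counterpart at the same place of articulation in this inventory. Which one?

Dental: /t̪/ ~ /d̪/
Alveolar: /t/ ~ /d/
Palatal: /c/ ~ /ɟ/
Uvular: /q/ ~ /ɢ/
Retroflex: only /ʈ/ (voiceless); no voiced partner.
So /ʈ/ is the unpaired segment.

/ʈ/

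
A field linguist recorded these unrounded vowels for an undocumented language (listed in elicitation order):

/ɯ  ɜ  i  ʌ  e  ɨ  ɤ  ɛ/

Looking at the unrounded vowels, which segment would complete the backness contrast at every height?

/ɘ/

height            front     central   back    
high              i         ɨ         ɯ       
high-mid          e         —         ɤ       
low-mid           ɛ         ɜ         ʌ       
The high-mid row has no central member, so the gap is the high-mid central unrounded vowel /ɘ/.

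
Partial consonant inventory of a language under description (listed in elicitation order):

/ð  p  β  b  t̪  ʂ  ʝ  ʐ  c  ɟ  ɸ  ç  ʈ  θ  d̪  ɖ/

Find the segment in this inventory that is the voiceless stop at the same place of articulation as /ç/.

/ç/ is a voiceless palatal fricative.
The voiceless stop at the same place is a voiceless palatal stop — in this inventory, /c/.

/c/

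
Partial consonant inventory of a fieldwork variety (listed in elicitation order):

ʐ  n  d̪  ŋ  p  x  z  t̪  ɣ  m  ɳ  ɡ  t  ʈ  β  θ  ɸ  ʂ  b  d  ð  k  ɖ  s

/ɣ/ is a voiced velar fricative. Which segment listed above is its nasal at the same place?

The nasal at the same place is a velar nasal — in this inventory, /ŋ/.

/ŋ/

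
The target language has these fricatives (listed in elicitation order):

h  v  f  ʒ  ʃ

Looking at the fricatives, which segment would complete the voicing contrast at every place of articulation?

/ɦ/

Voiceless: /f/ (labiodental), /ʃ/ (postalveolar), /h/ (glottal).
Voiced: /v/ (labiodental), /ʒ/ (postalveolar).
The glottal row has no voiced member, so the gap is the voiced glottal fricative /ɦ/.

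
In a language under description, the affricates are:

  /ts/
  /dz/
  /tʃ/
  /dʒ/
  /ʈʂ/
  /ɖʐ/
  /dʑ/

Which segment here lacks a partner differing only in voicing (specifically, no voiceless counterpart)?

/dʑ/

Alveolar: /ts/ ~ /dz/
Postalveolar: /tʃ/ ~ /dʒ/
Retroflex: /ʈʂ/ ~ /ɖʐ/
Alveolo-palatal: only /dʑ/ (voiced); no voiceless partner.
So /dʑ/ is the unpaired segment.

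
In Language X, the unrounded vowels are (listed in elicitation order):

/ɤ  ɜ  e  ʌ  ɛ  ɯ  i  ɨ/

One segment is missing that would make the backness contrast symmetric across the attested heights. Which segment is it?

Front: /i/ (high), /e/ (high-mid), /ɛ/ (low-mid).
Central: /ɨ/ (high), /ɜ/ (low-mid).
Back: /ɯ/ (high), /ɤ/ (high-mid), /ʌ/ (low-mid).
The high-mid row has no central member, so the gap is the high-mid central unrounded vowel /ɘ/.

/ɘ/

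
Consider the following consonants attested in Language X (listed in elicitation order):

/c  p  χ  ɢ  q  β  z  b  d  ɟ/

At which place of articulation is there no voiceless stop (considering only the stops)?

place of articulation  voiceless  voiced  
bilabial          p         b       
alveolar          —         d       
palatal           c         ɟ       
uvular            q         ɢ       
Every place of articulation has a voiceless member except alveolar, where /t/ would be expected.

alveolar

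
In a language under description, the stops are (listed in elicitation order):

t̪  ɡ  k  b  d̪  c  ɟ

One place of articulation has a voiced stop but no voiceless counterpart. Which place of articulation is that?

bilabial

bilabial: voiceless —, voiced /b/.
dental: voiceless /t̪/, voiced /d̪/.
palatal: voiceless /c/, voiced /ɟ/.
velar: voiceless /k/, voiced /ɡ/.
Every place of articulation has a voiceless member except bilabial, where /p/ would be expected.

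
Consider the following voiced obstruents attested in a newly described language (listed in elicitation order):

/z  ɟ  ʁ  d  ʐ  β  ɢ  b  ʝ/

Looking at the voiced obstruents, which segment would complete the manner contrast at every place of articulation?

bilabial: stop /b/, fricative /β/.
alveolar: stop /d/, fricative /z/.
retroflex: stop —, fricative /ʐ/.
palatal: stop /ɟ/, fricative /ʝ/.
uvular: stop /ɢ/, fricative /ʁ/.
The retroflex row has no stop member, so the gap is the retroflex stop /ɖ/.

/ɖ/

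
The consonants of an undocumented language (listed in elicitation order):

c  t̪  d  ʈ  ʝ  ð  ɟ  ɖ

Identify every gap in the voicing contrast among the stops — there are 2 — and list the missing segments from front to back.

/d̪/, /t/

dental: voiceless /t̪/, voiced —.
alveolar: voiceless —, voiced /d/.
retroflex: voiceless /ʈ/, voiced /ɖ/.
palatal: voiceless /c/, voiced /ɟ/.
Gaps, from front to back: dental lacks voiced (/d̪/); alveolar lacks voiceless (/t/).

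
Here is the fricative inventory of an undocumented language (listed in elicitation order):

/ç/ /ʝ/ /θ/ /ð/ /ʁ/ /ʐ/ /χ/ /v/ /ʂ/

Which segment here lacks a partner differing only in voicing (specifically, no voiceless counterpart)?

Dental: /θ/ ~ /ð/
Retroflex: /ʂ/ ~ /ʐ/
Palatal: /ç/ ~ /ʝ/
Uvular: /χ/ ~ /ʁ/
Labiodental: only /v/ (voiced); no voiceless partner.
So /v/ is the unpaired segment.

/v/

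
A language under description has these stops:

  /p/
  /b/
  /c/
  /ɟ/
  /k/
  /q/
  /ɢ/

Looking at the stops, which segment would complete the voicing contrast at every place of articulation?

/ɡ/

bilabial: voiceless /p/, voiced /b/.
palatal: voiceless /c/, voiced /ɟ/.
velar: voiceless /k/, voiced —.
uvular: voiceless /q/, voiced /ɢ/.
The velar row has no voiced member, so the gap is the voiced velar stop /ɡ/.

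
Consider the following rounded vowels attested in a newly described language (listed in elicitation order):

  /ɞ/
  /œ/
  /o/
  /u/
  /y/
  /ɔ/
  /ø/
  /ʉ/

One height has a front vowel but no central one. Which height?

high-mid

height            front     central   back    
high              y         ʉ         u       
high-mid          ø         —         o       
low-mid           œ         ɞ         ɔ       
Every height has a central member except high-mid, where /ɵ/ would be expected.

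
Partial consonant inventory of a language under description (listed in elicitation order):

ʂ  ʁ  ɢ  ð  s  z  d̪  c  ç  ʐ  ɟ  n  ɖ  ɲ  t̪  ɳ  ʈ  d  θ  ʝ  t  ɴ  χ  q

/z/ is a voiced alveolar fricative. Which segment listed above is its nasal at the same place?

The nasal at the same place is an alveolar nasal — in this inventory, /n/.

/n/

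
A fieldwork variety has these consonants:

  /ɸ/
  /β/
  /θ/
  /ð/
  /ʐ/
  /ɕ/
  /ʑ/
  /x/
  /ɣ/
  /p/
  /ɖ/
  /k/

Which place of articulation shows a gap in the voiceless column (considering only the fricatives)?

retroflex

Voiceless: /ɸ/ (bilabial), /θ/ (dental), /ɕ/ (alveolo-palatal), /x/ (velar).
Voiced: /β/ (bilabial), /ð/ (dental), /ʐ/ (retroflex), /ʑ/ (alveolo-palatal), /ɣ/ (velar).
Every place of articulation has a voiceless member except retroflex, where /ʂ/ would be expected.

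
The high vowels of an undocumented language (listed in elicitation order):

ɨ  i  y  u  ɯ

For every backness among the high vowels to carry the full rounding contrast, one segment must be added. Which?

/ʉ/

backness          unrounded  rounded 
front             i         y       
central           ɨ         —       
back              ɯ         u       
The central row has no rounded member, so the gap is the central rounded vowel /ʉ/.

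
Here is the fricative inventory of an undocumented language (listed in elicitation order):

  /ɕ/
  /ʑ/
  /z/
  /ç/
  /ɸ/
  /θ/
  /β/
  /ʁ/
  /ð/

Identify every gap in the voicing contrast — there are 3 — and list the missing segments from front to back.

Voiceless: /ɸ/ (bilabial), /θ/ (dental), /ɕ/ (alveolo-palatal), /ç/ (palatal).
Voiced: /β/ (bilabial), /ð/ (dental), /z/ (alveolar), /ʑ/ (alveolo-palatal), /ʁ/ (uvular).
Gaps, from front to back: alveolar lacks voiceless (/s/); palatal lacks voiced (/ʝ/); uvular lacks voiceless (/χ/).

/s/, /ʝ/, /χ/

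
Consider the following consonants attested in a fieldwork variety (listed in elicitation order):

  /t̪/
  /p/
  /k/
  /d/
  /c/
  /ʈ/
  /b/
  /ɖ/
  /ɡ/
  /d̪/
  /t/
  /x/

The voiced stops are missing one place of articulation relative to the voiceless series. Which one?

palatal

place of articulation  voiceless  voiced  
bilabial          p         b       
dental            t̪        d̪      
alveolar          t         d       
retroflex         ʈ         ɖ       
palatal           c         —       
velar             k         ɡ       
Every place of articulation has a voiced member except palatal, where /ɟ/ would be expected.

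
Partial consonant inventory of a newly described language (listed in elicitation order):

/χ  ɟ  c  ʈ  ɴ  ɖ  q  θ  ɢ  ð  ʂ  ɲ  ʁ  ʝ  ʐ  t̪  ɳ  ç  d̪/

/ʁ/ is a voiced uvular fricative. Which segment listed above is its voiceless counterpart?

/χ/

The voiceless counterpart is a voiceless uvular fricative — in this inventory, /χ/.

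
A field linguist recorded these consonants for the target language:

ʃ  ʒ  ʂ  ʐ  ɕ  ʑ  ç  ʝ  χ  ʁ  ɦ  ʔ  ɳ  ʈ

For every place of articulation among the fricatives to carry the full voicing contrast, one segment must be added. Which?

postalveolar: voiceless /ʃ/, voiced /ʒ/.
retroflex: voiceless /ʂ/, voiced /ʐ/.
alveolo-palatal: voiceless /ɕ/, voiced /ʑ/.
palatal: voiceless /ç/, voiced /ʝ/.
uvular: voiceless /χ/, voiced /ʁ/.
glottal: voiceless —, voiced /ɦ/.
The glottal row has no voiceless member, so the gap is the voiceless glottal fricative /h/.

/h/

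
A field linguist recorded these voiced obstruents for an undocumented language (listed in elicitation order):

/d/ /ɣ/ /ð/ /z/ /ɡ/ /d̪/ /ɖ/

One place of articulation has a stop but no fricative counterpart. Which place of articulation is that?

dental: stop /d̪/, fricative /ð/.
alveolar: stop /d/, fricative /z/.
retroflex: stop /ɖ/, fricative —.
velar: stop /ɡ/, fricative /ɣ/.
Every place of articulation has a fricative member except retroflex, where /ʐ/ would be expected.

retroflex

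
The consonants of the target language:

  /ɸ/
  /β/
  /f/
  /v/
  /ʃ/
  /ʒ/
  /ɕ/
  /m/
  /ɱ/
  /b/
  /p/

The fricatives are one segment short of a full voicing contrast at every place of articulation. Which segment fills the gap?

/ʑ/

bilabial: voiceless /ɸ/, voiced /β/.
labiodental: voiceless /f/, voiced /v/.
postalveolar: voiceless /ʃ/, voiced /ʒ/.
alveolo-palatal: voiceless /ɕ/, voiced —.
The alveolo-palatal row has no voiced member, so the gap is the voiced alveolo-palatal fricative /ʑ/.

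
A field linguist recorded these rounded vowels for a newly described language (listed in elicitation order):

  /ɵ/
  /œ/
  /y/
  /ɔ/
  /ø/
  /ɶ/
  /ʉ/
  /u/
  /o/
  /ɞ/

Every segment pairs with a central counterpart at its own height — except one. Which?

/ɶ/

High: /y/ ~ /ʉ/ ~ /u/
High-mid: /ø/ ~ /ɵ/ ~ /o/
Low-mid: /œ/ ~ /ɞ/ ~ /ɔ/
Low: only /ɶ/ (front); no central partner.
So /ɶ/ is the unpaired segment.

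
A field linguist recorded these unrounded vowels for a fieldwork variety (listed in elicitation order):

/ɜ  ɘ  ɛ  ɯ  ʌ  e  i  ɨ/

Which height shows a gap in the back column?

high-mid

height            front     central   back    
high              i         ɨ         ɯ       
high-mid          e         ɘ         —       
low-mid           ɛ         ɜ         ʌ       
Every height has a back member except high-mid, where /ɤ/ would be expected.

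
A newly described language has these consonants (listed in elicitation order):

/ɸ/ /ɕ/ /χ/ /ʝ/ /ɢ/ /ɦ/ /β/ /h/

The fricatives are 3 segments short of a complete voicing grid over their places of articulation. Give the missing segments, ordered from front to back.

/ʑ/, /ç/, /ʁ/

bilabial: voiceless /ɸ/, voiced /β/.
alveolo-palatal: voiceless /ɕ/, voiced —.
palatal: voiceless —, voiced /ʝ/.
uvular: voiceless /χ/, voiced —.
glottal: voiceless /h/, voiced /ɦ/.
Gaps, from front to back: alveolo-palatal lacks voiced (/ʑ/); palatal lacks voiceless (/ç/); uvular lacks voiced (/ʁ/).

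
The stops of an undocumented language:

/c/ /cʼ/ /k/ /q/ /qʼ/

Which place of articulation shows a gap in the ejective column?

velar

Plain: /c/ (palatal), /k/ (velar), /q/ (uvular).
Ejective: /cʼ/ (palatal), /qʼ/ (uvular).
Every place of articulation has an ejective member except velar, where /kʼ/ would be expected.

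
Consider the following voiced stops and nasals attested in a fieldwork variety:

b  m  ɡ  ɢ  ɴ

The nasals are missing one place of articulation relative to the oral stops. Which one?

place of articulation  oral stop  nasal   
bilabial          b         m       
velar             ɡ         —       
uvular            ɢ         ɴ       
Every place of articulation has a nasal member except velar, where /ŋ/ would be expected.

velar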